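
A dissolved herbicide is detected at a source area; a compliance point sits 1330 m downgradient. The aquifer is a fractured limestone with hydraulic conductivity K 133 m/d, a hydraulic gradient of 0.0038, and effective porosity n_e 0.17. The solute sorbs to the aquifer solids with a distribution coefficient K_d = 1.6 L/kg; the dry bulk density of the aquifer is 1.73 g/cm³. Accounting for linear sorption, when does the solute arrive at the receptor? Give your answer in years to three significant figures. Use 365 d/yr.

q = Ki = 133 × 0.0038 = 0.5054 m/d
v_s = q/n_e = 0.5054/0.17 = 2.973 m/d
Retardation R = 1 + ρ_b·K_d/n = 1 + 1.73×1.6/0.17 = 17.28
Contaminant velocity v_c = v/R = 2.973/17.28 = 0.1720 m/d
t = L/v_c = 1330/0.1720 = 7732 d
   = 7732/365 = 21.2 yr

21.2 years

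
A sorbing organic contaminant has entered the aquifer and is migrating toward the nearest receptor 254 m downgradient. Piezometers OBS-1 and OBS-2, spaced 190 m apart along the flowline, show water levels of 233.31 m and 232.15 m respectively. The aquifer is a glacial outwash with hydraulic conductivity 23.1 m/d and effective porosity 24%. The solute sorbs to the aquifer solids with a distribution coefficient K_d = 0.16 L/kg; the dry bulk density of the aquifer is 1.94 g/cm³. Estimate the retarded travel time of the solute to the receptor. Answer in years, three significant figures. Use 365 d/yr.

2.72 years

Hydraulic gradient i = (233.31 − 232.15) / 190 = 1.16 / 190 = 0.006105
q = Ki = 23.1 × 0.006105 = 0.1410 m/d
v_s = q/n_e = 0.1410/0.24 = 0.5876 m/d
Retardation R = 1 + ρ_b·K_d/n = 1 + 1.94×0.16/0.24 = 2.293
Contaminant velocity v_c = v/R = 0.5876/2.293 = 0.2562 m/d
t = L/v_c = 254/0.2562 = 991.3 d
   = 991.3/365 = 2.72 yr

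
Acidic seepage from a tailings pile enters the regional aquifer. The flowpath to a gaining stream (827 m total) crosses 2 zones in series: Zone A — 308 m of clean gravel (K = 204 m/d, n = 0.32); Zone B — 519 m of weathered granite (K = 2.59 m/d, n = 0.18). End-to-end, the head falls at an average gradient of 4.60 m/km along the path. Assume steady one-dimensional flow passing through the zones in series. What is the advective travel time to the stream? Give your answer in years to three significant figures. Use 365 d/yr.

For zones in series the flux q is common to all zones; the equivalent conductivity is the harmonic (thickness-weighted) mean, K_eq = L_total / Σ(L_j/K_j).
Σ(L/K) = 308/204 + 519/2.59 = 1.510 + 200.4 = 201.9 d
K_eq = L_total / Σ(L/K) = 827 / 201.9 = 4.096 m/d
q = K_eq · i = 4.096 × 0.0046 = 0.01884 m/d (same in every zone)
Zone A: v = q/n = 0.01884/0.32 = 0.05888 m/d → t_A = 308/0.05888 = 5231 d
Zone B: v = q/n = 0.01884/0.18 = 0.1047 m/d → t_B = 519/0.1047 = 4958 d
Total t = 5231 + 4958 = 10190 d
   = 10190 / 365 = 27.9 yr

27.9 years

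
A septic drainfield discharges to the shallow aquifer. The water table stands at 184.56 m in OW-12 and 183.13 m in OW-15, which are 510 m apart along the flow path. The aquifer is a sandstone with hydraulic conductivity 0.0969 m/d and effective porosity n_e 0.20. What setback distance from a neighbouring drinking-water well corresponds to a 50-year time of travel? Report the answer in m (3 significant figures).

Hydraulic gradient i = (184.56 − 183.13) / 510 = 1.43 / 510 = 0.002804
Darcy flux q = K·i = 0.0969 × 0.002804 = 2.717e-4 m/d
v_s = q/n_e = 2.717e-4/0.20 = 0.001359 m/d
T = 50 yr × 365 = 18250 d
L = v × T = 0.001359 × 18250 = 24.79 m

24.8 m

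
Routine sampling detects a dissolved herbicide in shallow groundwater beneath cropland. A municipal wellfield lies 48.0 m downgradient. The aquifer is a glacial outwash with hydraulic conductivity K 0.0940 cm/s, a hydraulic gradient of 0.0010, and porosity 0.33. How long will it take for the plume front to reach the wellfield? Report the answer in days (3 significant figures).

K = 0.0940 cm/s × 864 = 81.22 m/d
q = Ki = 81.22 × 0.0010 = 0.08122 m/d
Seepage velocity v = q / n = 0.08122 / 0.33 = 0.2461 m/d
t = L / v = 48.0 / 0.2461 = 195.0 d

195 days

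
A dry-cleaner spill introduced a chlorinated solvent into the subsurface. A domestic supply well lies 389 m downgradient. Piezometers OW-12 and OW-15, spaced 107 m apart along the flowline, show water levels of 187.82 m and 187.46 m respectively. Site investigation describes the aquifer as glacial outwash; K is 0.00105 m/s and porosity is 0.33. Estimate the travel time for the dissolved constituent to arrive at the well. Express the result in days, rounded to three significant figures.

421 days

Hydraulic gradient i = (187.82 − 187.46) / 107 = 0.36 / 107 = 0.003364
K = 0.00105 m/s × 86400 s/d = 90.72 m/d
Darcy flux q = K·i = 90.72 × 0.003364 = 0.3052 m/d
v = Ki/n = 90.72·0.003364/0.33 = 0.9249 m/d
t = L / v = 389 / 0.9249 = 420.6 d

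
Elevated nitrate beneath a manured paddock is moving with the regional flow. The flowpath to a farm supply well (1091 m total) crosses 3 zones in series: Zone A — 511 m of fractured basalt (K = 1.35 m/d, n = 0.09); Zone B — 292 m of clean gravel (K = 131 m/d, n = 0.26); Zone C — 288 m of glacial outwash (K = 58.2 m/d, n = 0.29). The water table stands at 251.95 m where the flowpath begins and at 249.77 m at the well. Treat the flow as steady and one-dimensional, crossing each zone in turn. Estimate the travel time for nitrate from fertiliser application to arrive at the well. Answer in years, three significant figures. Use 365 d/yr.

Total head drop ΔH = 251.95 − 249.77 = 2.18 m
Steady 1-D flow in series ⇒ the Darcy flux q is identical in every zone and the zone head losses add (resistances L/K in series).
Σ(L/K) = 511/1.35 + 292/131 + 288/58.2 = 378.5 + 2.229 + 4.948 = 385.7 d
q = ΔH / Σ(L/K) = 2.18 / 385.7 = 0.005652 m/d (same in every zone)
Zone A: v = q/n = 0.005652/0.09 = 0.06280 m/d → t_A = 511/0.06280 = 8137 d
Zone B: v = q/n = 0.005652/0.26 = 0.02174 m/d → t_B = 292/0.02174 = 13430 d
Zone C: v = q/n = 0.005652/0.29 = 0.01949 m/d → t_C = 288/0.01949 = 14780 d
Total t = 8137 + 13430 + 14780 = 36350 d
   = 36350 / 365 = 99.6 yr

99.6 years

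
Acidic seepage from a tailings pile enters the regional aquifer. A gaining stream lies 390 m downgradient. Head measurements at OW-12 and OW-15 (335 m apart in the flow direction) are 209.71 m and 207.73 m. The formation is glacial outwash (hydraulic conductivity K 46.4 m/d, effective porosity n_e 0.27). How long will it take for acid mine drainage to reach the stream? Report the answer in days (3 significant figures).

384 days

Hydraulic gradient i = (209.71 − 207.73) / 335 = 1.98 / 335 = 0.005910
Specific discharge q = 46.4 × 0.005910 = 0.2742 m/d
v_s = q/n_e = 0.2742/0.27 = 1.016 m/d
t = L / v = 390 / 1.016 = 384.0 d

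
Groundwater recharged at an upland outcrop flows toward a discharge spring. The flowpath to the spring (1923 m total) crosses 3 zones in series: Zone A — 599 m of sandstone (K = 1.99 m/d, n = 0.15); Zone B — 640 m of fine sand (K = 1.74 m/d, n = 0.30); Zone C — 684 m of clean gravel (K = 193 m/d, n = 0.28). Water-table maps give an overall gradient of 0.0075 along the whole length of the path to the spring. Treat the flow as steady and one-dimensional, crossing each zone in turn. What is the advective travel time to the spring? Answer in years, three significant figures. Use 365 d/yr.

60.5 years

Steady 1-D flow in series ⇒ the Darcy flux q is identical in every zone and the zone head losses add (resistances L/K in series).
Σ(L/K) = 599/1.99 + 640/1.74 + 684/193 = 301.0 + 367.8 + 3.544 = 672.4 d
K_eq = L_total / Σ(L/K) = 1923 / 672.4 = 2.860 m/d
q = K_eq · i = 2.860 × 0.0075 = 0.02145 m/d (same in every zone)
Zone A: v = q/n = 0.02145/0.15 = 0.1430 m/d → t_A = 599/0.1430 = 4189 d
Zone B: v = q/n = 0.02145/0.30 = 0.07150 m/d → t_B = 640/0.07150 = 8951 d
Zone C: v = q/n = 0.02145/0.28 = 0.07661 m/d → t_C = 684/0.07661 = 8929 d
Total t = 4189 + 8951 + 8929 = 22070 d
   = 22070 / 365 = 60.5 yr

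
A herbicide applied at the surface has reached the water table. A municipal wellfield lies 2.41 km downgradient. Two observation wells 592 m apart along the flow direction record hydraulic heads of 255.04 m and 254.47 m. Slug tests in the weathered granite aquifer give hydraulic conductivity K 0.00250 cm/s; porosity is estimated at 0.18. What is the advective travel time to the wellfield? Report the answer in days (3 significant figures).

209000 days

Hydraulic gradient i = (255.04 − 254.47) / 592 = 0.57 / 592 = 9.628e-4
K = 0.00250 cm/s × 864 = 2.160 m/d
Specific discharge q = 2.160 × 9.628e-4 = 0.002080 m/d
Average linear velocity = 0.002080 / 0.18 = 0.01155 m/d
L = 2.41 km = 2410 m
t = L / v = 2410 / 0.01155 = 208600 d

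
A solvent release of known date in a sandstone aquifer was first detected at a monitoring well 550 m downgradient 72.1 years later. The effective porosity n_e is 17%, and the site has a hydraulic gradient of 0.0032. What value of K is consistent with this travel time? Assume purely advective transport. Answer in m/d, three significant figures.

t = 72.1 years = 26320 d
v = L / t = 550 / 26320 = 0.02090 m/d
K = v · n / i = 0.02090 × 0.17 / 0.0032 = 1.11 m/d

1.11 m/d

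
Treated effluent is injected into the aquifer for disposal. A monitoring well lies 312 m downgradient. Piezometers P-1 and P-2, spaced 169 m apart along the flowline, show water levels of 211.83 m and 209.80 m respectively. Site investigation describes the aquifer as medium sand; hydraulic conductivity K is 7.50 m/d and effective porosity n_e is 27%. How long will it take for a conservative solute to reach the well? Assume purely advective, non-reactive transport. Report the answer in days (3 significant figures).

935 days

Hydraulic gradient i = (211.83 − 209.80) / 169 = 2.03 / 169 = 0.01201
q = Ki = 7.50 × 0.01201 = 0.09009 m/d
Average linear velocity = 0.09009 / 0.27 = 0.3337 m/d
t = L / v = 312 / 0.3337 = 935.1 d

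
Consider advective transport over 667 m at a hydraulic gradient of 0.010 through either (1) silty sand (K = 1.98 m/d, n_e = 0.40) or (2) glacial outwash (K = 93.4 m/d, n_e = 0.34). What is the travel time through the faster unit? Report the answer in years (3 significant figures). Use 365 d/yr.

0.665 years

Unit 1 (silty sand): v = 1.98×0.010/0.40 = 0.04950 m/d, t = 667/0.04950 = 13470 d
Unit 2 (glacial outwash): v = 93.4×0.010/0.34 = 2.747 m/d, t = 667/2.747 = 242.8 d
Faster: 242.8 d / 365 = 0.665 yr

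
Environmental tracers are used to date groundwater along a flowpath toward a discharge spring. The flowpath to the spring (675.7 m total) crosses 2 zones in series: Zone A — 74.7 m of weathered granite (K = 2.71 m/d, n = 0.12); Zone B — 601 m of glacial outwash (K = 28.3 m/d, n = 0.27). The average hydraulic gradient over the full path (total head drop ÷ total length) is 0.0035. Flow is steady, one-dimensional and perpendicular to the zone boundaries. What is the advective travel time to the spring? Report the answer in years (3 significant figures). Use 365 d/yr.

9.68 years

For zones in series the flux q is common to all zones; the equivalent conductivity is the harmonic (thickness-weighted) mean, K_eq = L_total / Σ(L_j/K_j).
Σ(L/K) = 74.7/2.71 + 601/28.3 = 27.56 + 21.24 = 48.80 d
K_eq = L_total / Σ(L/K) = 675.7 / 48.80 = 13.85 m/d
q = K_eq · i = 13.85 × 0.0035 = 0.04846 m/d (same in every zone)
Zone A: v = q/n = 0.04846/0.12 = 0.4038 m/d → t_A = 74.7/0.4038 = 185.0 d
Zone B: v = q/n = 0.04846/0.27 = 0.1795 m/d → t_B = 601/0.1795 = 3348 d
Total t = 185.0 + 3348 = 3533 d
   = 3533 / 365 = 9.68 yr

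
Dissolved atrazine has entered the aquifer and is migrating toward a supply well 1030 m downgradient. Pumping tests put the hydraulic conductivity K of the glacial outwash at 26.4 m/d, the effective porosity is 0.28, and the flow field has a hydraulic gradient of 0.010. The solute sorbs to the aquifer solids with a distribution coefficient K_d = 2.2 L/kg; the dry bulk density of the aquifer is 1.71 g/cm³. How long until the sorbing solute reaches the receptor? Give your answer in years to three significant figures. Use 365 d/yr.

q = Ki = 26.4 × 0.010 = 0.2640 m/d
v = Ki/n = 26.4·0.010/0.28 = 0.9429 m/d
Retardation R = 1 + ρ_b·K_d/n = 1 + 1.71×2.2/0.28 = 14.44
Contaminant velocity v_c = v/R = 0.9429/14.44 = 0.06531 m/d
t = L/v_c = 1030/0.06531 = 15770 d
   = 15770/365 = 43.2 yr

43.2 years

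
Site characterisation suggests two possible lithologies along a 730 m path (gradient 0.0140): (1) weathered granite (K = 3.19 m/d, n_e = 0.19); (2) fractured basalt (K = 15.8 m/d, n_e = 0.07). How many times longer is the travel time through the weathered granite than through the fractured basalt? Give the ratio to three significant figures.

Unit 1 (weathered granite): v = 3.19×0.014/0.19 = 0.2351 m/d, t = 730/0.2351 = 3106 d
Unit 2 (fractured basalt): v = 15.8×0.014/0.07 = 3.160 m/d, t = 730/3.160 = 231.0 d
t(weathered granite) / t(fractured basalt) = 3106/231.0 = 13.4

13.4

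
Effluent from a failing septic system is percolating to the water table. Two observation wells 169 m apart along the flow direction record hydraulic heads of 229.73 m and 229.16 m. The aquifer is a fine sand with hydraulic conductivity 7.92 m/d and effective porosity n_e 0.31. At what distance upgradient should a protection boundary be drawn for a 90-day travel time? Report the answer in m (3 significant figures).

Hydraulic gradient i = (229.73 − 229.16) / 169 = 0.57 / 169 = 0.003373
Darcy flux q = K·i = 7.92 × 0.003373 = 0.02671 m/d
Average linear velocity = 0.02671 / 0.31 = 0.08617 m/d
L = v × T = 0.08617 × 90 = 7.755 m

7.76 m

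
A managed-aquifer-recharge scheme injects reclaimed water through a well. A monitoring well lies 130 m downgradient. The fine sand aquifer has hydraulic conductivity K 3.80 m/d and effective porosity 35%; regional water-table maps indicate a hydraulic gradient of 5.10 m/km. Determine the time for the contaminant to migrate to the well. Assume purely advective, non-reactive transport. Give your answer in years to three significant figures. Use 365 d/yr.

6.43 years

q = Ki = 3.80 × 0.0051 = 0.01938 m/d
Average linear velocity = 0.01938 / 0.35 = 0.05537 m/d
t = L / v = 130 / 0.05537 = 2348 d
   = 2348 / 365 = 6.43 yr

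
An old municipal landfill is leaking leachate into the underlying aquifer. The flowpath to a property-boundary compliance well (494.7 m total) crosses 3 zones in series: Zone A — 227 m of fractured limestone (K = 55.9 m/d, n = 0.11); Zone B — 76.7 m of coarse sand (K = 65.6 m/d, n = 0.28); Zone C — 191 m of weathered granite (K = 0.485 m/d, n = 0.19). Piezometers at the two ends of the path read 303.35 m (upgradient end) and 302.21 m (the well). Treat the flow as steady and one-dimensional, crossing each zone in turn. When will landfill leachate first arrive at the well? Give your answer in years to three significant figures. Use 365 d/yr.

79.3 years

Total head drop ΔH = 303.35 − 302.21 = 1.14 m
Continuity: the same q passes through each zone, so ΔH = q·Σ(L_j/K_j) — the zones act as resistances in series.
Σ(L/K) = 227/55.9 + 76.7/65.6 + 191/0.485 = 4.061 + 1.169 + 393.8 = 399.0 d
q = ΔH / Σ(L/K) = 1.14 / 399.0 = 0.002857 m/d (same in every zone)
Zone A: v = q/n = 0.002857/0.11 = 0.02597 m/d → t_A = 227/0.02597 = 8740 d
Zone B: v = q/n = 0.002857/0.28 = 0.01020 m/d → t_B = 76.7/0.01020 = 7517 d
Zone C: v = q/n = 0.002857/0.19 = 0.01504 m/d → t_C = 191/0.01504 = 12700 d
Total t = 8740 + 7517 + 12700 = 28960 d
   = 28960 / 365 = 79.3 yr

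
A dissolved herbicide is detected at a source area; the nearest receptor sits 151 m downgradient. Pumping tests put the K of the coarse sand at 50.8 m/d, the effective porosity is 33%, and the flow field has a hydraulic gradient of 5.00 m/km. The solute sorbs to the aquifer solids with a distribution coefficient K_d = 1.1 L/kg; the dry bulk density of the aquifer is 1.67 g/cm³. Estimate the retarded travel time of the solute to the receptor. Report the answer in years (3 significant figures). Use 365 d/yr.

3.53 years

q = Ki = 50.8 × 0.0050 = 0.2540 m/d
Average linear velocity = 0.2540 / 0.33 = 0.7697 m/d
Retardation R = 1 + ρ_b·K_d/n = 1 + 1.67×1.1/0.33 = 6.567
Contaminant velocity v_c = v/R = 0.7697/6.567 = 0.1172 m/d
t = L/v_c = 151/0.1172 = 1288 d
   = 1288/365 = 3.53 yr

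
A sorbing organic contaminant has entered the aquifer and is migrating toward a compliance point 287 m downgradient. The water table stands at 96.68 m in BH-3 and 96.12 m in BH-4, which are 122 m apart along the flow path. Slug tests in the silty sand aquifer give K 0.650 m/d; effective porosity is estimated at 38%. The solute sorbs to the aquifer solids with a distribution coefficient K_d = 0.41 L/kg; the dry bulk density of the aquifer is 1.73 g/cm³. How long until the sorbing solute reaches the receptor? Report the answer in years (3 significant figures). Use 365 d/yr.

Hydraulic gradient i = (96.68 − 96.12) / 122 = 0.56 / 122 = 0.004590
Specific discharge q = 0.650 × 0.004590 = 0.002984 m/d
Average linear velocity = 0.002984 / 0.38 = 0.007852 m/d
Retardation R = 1 + ρ_b·K_d/n = 1 + 1.73×0.41/0.38 = 2.867
Contaminant velocity v_c = v/R = 0.007852/2.867 = 0.002739 m/d
t = L/v_c = 287/0.002739 = 104800 d
   = 104800/365 = 287 yr

287 years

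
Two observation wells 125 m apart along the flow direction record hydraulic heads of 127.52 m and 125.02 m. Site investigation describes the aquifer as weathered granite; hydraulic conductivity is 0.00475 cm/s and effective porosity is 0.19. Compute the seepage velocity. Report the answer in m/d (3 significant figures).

0.432 m/d

Hydraulic gradient i = (127.52 − 125.02) / 125 = 2.50 / 125 = 0.02000
K = 0.00475 cm/s × 864 = 4.104 m/d
q = Ki = 4.104 × 0.02000 = 0.08208 m/d
v = Ki/n = 4.104·0.02000/0.19 = 0.4320 m/d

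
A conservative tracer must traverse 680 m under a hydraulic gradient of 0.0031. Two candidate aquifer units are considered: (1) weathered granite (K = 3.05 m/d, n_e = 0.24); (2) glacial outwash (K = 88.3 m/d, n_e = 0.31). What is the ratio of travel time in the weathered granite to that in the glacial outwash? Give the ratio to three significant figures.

Unit 1 (weathered granite): v = 3.05×0.0031/0.24 = 0.03940 m/d, t = 680/0.03940 = 17260 d
Unit 2 (glacial outwash): v = 88.3×0.0031/0.31 = 0.8830 m/d, t = 680/0.8830 = 770.1 d
t(weathered granite) / t(glacial outwash) = 17260/770.1 = 22.4

22.4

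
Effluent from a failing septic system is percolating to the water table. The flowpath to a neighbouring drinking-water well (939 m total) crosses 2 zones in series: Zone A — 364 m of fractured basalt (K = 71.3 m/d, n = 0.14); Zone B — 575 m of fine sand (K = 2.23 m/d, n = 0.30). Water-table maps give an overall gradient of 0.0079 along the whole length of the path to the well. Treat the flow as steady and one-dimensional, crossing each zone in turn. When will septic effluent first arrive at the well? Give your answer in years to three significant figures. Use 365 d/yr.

Continuity: the same q passes through each zone, so ΔH = q·Σ(L_j/K_j) — the zones act as resistances in series.
Σ(L/K) = 364/71.3 + 575/2.23 = 5.105 + 257.8 = 263.0 d
K_eq = L_total / Σ(L/K) = 939 / 263.0 = 3.571 m/d
q = K_eq · i = 3.571 × 0.0079 = 0.02821 m/d (same in every zone)
Zone A: v = q/n = 0.02821/0.14 = 0.2015 m/d → t_A = 364/0.2015 = 1806 d
Zone B: v = q/n = 0.02821/0.30 = 0.09404 m/d → t_B = 575/0.09404 = 6115 d
Total t = 1806 + 6115 = 7921 d
   = 7921 / 365 = 21.7 yr

21.7 years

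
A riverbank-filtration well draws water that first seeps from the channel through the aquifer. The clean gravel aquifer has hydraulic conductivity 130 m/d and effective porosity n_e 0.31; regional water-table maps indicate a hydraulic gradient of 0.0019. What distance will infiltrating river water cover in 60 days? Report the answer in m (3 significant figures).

47.8 m

Specific discharge q = 130 × 0.0019 = 0.2470 m/d
v = Ki/n = 130·0.0019/0.31 = 0.7968 m/d
L = v × T = 0.7968 × 60 = 47.81 m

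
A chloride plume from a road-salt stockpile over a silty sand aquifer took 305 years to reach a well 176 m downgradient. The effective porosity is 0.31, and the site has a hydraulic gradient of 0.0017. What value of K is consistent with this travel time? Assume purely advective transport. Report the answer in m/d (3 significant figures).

0.288 m/d

t = 305 years = 111300 d
v = L / t = 176 / 111300 = 0.001581 m/d
K = v · n / i = 0.001581 × 0.31 / 0.0017 = 0.288 m/d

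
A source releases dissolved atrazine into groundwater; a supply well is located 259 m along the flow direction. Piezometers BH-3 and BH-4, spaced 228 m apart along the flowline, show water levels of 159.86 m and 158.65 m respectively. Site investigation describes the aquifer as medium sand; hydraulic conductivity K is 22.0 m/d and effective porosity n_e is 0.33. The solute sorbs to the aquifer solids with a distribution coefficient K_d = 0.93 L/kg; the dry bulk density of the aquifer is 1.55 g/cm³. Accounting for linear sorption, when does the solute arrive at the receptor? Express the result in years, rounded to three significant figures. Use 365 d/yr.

Hydraulic gradient i = (159.86 − 158.65) / 228 = 1.21 / 228 = 0.005307
q = Ki = 22.0 × 0.005307 = 0.1168 m/d
Seepage velocity v = q / n = 0.1168 / 0.33 = 0.3538 m/d
Retardation R = 1 + ρ_b·K_d/n = 1 + 1.55×0.93/0.33 = 5.368
Contaminant velocity v_c = v/R = 0.3538/5.368 = 0.06591 m/d
t = L/v_c = 259/0.06591 = 3930 d
   = 3930/365 = 10.8 yr

10.8 years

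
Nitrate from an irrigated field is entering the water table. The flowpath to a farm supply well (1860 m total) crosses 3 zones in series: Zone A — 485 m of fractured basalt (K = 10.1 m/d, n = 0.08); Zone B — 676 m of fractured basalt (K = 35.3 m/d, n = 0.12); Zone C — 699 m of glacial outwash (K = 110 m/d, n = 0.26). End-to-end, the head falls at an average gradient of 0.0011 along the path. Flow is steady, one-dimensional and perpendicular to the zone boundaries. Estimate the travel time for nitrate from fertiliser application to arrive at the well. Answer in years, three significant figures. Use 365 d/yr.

29.7 years

For zones in series the flux q is common to all zones; the equivalent conductivity is the harmonic (thickness-weighted) mean, K_eq = L_total / Σ(L_j/K_j).
Σ(L/K) = 485/10.1 + 676/35.3 + 699/110 = 48.02 + 19.15 + 6.355 = 73.52 d
K_eq = L_total / Σ(L/K) = 1860 / 73.52 = 25.30 m/d
q = K_eq · i = 25.30 × 0.0011 = 0.02783 m/d (same in every zone)
Zone A: v = q/n = 0.02783/0.08 = 0.3478 m/d → t_A = 485/0.3478 = 1394 d
Zone B: v = q/n = 0.02783/0.12 = 0.2319 m/d → t_B = 676/0.2319 = 2915 d
Zone C: v = q/n = 0.02783/0.26 = 0.1070 m/d → t_C = 699/0.1070 = 6531 d
Total t = 1394 + 2915 + 6531 = 10840 d
   = 10840 / 365 = 29.7 yr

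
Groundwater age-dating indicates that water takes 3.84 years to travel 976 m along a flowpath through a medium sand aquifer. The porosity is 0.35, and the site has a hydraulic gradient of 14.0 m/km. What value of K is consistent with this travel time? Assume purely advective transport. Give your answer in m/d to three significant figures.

t = 3.84 years = 1402 d
v = L / t = 976 / 1402 = 0.6963 m/d
K = v · n / i = 0.6963 × 0.35 / 0.014 = 17.4 m/d

17.4 m/d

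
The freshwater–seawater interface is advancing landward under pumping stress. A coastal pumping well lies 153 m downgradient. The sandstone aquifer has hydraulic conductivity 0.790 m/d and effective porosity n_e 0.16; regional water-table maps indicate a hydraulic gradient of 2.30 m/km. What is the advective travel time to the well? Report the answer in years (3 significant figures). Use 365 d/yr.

Darcy flux q = K·i = 0.790 × 0.0023 = 0.001817 m/d
v = Ki/n = 0.790·0.0023/0.16 = 0.01136 m/d
t = L / v = 153 / 0.01136 = 13470 d
   = 13470 / 365 = 36.9 yr

36.9 years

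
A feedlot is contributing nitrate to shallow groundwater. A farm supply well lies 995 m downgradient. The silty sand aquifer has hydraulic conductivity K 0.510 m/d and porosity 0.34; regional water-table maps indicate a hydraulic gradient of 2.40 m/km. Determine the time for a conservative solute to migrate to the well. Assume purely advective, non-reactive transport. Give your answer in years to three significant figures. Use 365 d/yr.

Darcy flux q = K·i = 0.510 × 0.0024 = 0.001224 m/d
v = Ki/n = 0.510·0.0024/0.34 = 0.003600 m/d
t = L / v = 995 / 0.003600 = 276400 d
   = 276400 / 365 = 757 yr

757 years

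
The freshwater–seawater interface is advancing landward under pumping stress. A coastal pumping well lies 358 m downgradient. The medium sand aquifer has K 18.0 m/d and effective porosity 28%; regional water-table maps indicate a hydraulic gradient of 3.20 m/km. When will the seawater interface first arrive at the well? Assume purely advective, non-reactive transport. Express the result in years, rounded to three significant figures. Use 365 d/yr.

4.77 years

Darcy flux q = K·i = 18.0 × 0.0032 = 0.05760 m/d
v_s = q/n_e = 0.05760/0.28 = 0.2057 m/d
t = L / v = 358 / 0.2057 = 1740 d
   = 1740 / 365 = 4.77 yr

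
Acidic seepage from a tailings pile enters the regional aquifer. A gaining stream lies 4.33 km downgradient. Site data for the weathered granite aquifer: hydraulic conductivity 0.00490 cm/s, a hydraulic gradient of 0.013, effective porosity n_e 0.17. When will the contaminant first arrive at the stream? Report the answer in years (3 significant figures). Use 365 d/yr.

K = 0.00490 cm/s × 864 = 4.234 m/d
q = Ki = 4.234 × 0.013 = 0.05504 m/d
Seepage velocity v = q / n = 0.05504 / 0.17 = 0.3237 m/d
L = 4.33 km = 4330 m
t = L / v = 4330 / 0.3237 = 13370 d
   = 13370 / 365 = 36.6 yr

36.6 years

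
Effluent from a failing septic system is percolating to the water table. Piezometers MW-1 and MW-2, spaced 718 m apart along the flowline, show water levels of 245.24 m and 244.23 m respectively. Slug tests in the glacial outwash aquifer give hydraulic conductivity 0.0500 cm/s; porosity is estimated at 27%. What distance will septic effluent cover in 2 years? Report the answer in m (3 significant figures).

164 m

Hydraulic gradient i = (245.24 − 244.23) / 718 = 1.01 / 718 = 0.001407
K = 0.0500 cm/s × 864 = 43.20 m/d
q = Ki = 43.20 × 0.001407 = 0.06077 m/d
Seepage velocity v = q / n = 0.06077 / 0.27 = 0.2251 m/d
T = 2 yr × 365 = 730 d
L = v × T = 0.2251 × 730 = 164.3 m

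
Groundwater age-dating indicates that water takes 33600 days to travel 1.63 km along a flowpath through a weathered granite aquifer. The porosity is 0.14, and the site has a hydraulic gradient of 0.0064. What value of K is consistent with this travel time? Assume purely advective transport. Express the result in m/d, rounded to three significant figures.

1.06 m/d

L = 1.63 km = 1630 m
v = L / t = 1630 / 33600 = 0.04851 m/d
K = v · n / i = 0.04851 × 0.14 / 0.0064 = 1.06 m/d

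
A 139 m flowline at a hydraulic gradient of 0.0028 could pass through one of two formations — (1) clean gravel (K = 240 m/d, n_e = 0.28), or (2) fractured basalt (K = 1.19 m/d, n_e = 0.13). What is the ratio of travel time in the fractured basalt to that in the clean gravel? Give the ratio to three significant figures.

93.6

Unit 1 (clean gravel): v = 240×0.0028/0.28 = 2.400 m/d, t = 139/2.400 = 57.92 d
Unit 2 (fractured basalt): v = 1.19×0.0028/0.13 = 0.02563 m/d, t = 139/0.02563 = 5423 d
t(fractured basalt) / t(clean gravel) = 5423/57.92 = 93.6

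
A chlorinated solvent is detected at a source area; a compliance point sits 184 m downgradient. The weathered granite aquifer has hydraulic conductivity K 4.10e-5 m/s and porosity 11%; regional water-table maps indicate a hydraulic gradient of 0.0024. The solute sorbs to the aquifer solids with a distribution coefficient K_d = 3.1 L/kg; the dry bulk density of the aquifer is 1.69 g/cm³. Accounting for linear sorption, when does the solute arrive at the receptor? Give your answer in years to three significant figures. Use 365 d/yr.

K = 4.10e-5 m/s × 86400 s/d = 3.542 m/d
Specific discharge q = 3.542 × 0.0024 = 0.008502 m/d
v = Ki/n = 3.542·0.0024/0.11 = 0.07729 m/d
Retardation R = 1 + ρ_b·K_d/n = 1 + 1.69×3.1/0.11 = 48.63
Contaminant velocity v_c = v/R = 0.07729/48.63 = 0.001589 m/d
t = L/v_c = 184/0.001589 = 115800 d
   = 115800/365 = 317 yr

317 years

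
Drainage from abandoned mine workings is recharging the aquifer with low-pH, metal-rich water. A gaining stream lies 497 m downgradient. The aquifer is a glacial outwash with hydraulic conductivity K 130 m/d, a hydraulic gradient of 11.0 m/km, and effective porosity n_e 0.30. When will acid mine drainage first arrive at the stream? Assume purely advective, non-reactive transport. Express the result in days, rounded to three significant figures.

104 days

q = Ki = 130 × 0.011 = 1.430 m/d
Average linear velocity = 1.430 / 0.30 = 4.767 m/d
t = L / v = 497 / 4.767 = 104.3 d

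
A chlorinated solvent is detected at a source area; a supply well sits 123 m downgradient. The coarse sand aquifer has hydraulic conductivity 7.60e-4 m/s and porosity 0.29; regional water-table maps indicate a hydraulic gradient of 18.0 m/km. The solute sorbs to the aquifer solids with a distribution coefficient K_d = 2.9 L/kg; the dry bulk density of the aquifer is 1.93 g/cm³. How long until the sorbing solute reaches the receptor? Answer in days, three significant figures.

K = 7.60e-4 m/s × 86400 s/d = 65.66 m/d
Specific discharge q = 65.66 × 0.018 = 1.182 m/d
Seepage velocity v = q / n = 1.182 / 0.29 = 4.076 m/d
Retardation R = 1 + ρ_b·K_d/n = 1 + 1.93×2.9/0.29 = 20.30
Contaminant velocity v_c = v/R = 4.076/20.30 = 0.2008 m/d
t = L/v_c = 123/0.2008 = 612.6 d

613 days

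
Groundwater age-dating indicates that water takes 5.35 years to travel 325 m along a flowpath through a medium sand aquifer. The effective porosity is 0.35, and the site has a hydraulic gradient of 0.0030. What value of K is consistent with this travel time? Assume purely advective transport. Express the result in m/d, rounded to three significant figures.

19.4 m/d

t = 5.35 years = 1953 d
v = L / t = 325 / 1953 = 0.1664 m/d
K = v · n / i = 0.1664 × 0.35 / 0.0030 = 19.4 m/d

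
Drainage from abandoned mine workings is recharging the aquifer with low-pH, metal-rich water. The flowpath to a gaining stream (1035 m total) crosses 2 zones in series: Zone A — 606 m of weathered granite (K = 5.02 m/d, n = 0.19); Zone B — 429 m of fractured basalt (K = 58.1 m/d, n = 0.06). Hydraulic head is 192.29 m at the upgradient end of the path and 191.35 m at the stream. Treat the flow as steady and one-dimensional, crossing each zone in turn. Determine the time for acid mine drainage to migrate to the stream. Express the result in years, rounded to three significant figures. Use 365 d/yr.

Total head drop ΔH = 192.29 − 191.35 = 0.94 m
Continuity: the same q passes through each zone, so ΔH = q·Σ(L_j/K_j) — the zones act as resistances in series.
Σ(L/K) = 606/5.02 + 429/58.1 = 120.7 + 7.384 = 128.1 d
q = ΔH / Σ(L/K) = 0.94 / 128.1 = 0.007338 m/d (same in every zone)
Zone A: v = q/n = 0.007338/0.19 = 0.03862 m/d → t_A = 606/0.03862 = 15690 d
Zone B: v = q/n = 0.007338/0.06 = 0.1223 m/d → t_B = 429/0.1223 = 3508 d
Total t = 15690 + 3508 = 19200 d
   = 19200 / 365 = 52.6 yr

52.6 years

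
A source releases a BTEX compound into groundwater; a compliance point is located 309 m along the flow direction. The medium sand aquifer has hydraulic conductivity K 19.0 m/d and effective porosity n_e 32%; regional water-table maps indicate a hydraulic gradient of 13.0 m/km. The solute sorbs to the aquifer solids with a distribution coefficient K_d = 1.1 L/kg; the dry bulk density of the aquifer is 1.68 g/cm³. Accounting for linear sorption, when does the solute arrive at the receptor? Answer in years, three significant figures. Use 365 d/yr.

Specific discharge q = 19.0 × 0.013 = 0.2470 m/d
v = Ki/n = 19.0·0.013/0.32 = 0.7719 m/d
Retardation R = 1 + ρ_b·K_d/n = 1 + 1.68×1.1/0.32 = 6.775
Contaminant velocity v_c = v/R = 0.7719/6.775 = 0.1139 m/d
t = L/v_c = 309/0.1139 = 2712 d
   = 2712/365 = 7.43 yr

7.43 years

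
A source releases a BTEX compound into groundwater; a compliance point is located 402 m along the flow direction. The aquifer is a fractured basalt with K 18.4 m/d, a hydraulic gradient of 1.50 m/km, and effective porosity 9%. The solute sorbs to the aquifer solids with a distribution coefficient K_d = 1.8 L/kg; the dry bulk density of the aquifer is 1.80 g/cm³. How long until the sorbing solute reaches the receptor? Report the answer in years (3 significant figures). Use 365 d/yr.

133 years

Darcy flux q = K·i = 18.4 × 0.0015 = 0.02760 m/d
Average linear velocity = 0.02760 / 0.09 = 0.3067 m/d
Retardation R = 1 + ρ_b·K_d/n = 1 + 1.80×1.8/0.09 = 37.00
Contaminant velocity v_c = v/R = 0.3067/37.00 = 0.008288 m/d
t = L/v_c = 402/0.008288 = 48500 d
   = 48500/365 = 133 yr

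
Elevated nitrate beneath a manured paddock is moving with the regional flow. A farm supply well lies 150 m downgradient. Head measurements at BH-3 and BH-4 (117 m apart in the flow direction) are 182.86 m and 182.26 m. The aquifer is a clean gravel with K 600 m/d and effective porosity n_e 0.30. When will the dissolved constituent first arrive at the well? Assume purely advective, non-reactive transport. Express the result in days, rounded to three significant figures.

14.6 days

Hydraulic gradient i = (182.86 − 182.26) / 117 = 0.60 / 117 = 0.005128
q = Ki = 600 × 0.005128 = 3.077 m/d
v = Ki/n = 600·0.005128/0.30 = 10.26 m/d
t = L / v = 150 / 10.26 = 14.62 d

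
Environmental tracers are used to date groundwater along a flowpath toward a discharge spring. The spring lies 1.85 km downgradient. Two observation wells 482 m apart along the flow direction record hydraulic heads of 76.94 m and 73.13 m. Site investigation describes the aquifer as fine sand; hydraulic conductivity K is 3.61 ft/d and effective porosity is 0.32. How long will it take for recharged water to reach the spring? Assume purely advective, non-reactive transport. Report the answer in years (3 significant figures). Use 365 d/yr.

186 years

Hydraulic gradient i = (76.94 − 73.13) / 482 = 3.81 / 482 = 0.007905
K = 3.61 ft/d × 0.3048 = 1.100 m/d
Specific discharge q = 1.100 × 0.007905 = 0.008698 m/d
v_s = q/n_e = 0.008698/0.32 = 0.02718 m/d
L = 1.85 km = 1850 m
t = L / v = 1850 / 0.02718 = 68060 d
   = 68060 / 365 = 186 yr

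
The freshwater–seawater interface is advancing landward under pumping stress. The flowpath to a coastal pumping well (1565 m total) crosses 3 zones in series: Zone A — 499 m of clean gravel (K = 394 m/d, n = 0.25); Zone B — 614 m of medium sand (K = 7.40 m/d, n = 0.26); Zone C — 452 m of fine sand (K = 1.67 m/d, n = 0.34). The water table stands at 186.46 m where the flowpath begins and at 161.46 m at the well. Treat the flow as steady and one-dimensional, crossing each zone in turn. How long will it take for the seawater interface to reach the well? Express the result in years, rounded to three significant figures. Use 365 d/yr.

Total head drop ΔH = 186.46 − 161.46 = 25.00 m
Steady 1-D flow in series ⇒ the Darcy flux q is identical in every zone and the zone head losses add (resistances L/K in series).
Σ(L/K) = 499/394 + 614/7.40 + 452/1.67 = 1.266 + 82.97 + 270.7 = 354.9 d
q = ΔH / Σ(L/K) = 25.00 / 354.9 = 0.07044 m/d (same in every zone)
Zone A: v = q/n = 0.07044/0.25 = 0.2818 m/d → t_A = 499/0.2818 = 1771 d
Zone B: v = q/n = 0.07044/0.26 = 0.2709 m/d → t_B = 614/0.2709 = 2266 d
Zone C: v = q/n = 0.07044/0.34 = 0.2072 m/d → t_C = 452/0.2072 = 2182 d
Total t = 1771 + 2266 + 2182 = 6219 d
   = 6219 / 365 = 17.0 yr

17.0 years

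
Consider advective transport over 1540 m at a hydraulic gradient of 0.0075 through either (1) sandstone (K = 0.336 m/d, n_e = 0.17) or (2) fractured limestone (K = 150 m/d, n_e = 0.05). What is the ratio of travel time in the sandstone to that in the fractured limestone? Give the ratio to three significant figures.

1520

Unit 1 (sandstone): v = 0.336×0.0075/0.17 = 0.01482 m/d, t = 1540/0.01482 = 103900 d
Unit 2 (fractured limestone): v = 150×0.0075/0.05 = 22.50 m/d, t = 1540/22.50 = 68.44 d
t(sandstone) / t(fractured limestone) = 103900/68.44 = 1520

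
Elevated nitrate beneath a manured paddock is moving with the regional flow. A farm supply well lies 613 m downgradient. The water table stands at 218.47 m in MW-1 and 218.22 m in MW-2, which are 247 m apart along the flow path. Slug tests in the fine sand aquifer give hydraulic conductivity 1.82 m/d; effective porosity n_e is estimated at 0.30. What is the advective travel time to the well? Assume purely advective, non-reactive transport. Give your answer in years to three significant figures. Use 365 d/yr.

274 years

Hydraulic gradient i = (218.47 − 218.22) / 247 = 0.25 / 247 = 0.001012
q = Ki = 1.82 × 0.001012 = 0.001842 m/d
Average linear velocity = 0.001842 / 0.30 = 0.006140 m/d
t = L / v = 613 / 0.006140 = 99830 d
   = 99830 / 365 = 274 yr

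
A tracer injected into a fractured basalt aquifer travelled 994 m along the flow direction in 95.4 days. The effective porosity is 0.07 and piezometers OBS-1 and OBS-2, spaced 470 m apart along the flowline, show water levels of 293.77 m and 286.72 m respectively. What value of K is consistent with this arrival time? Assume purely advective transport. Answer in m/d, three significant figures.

Hydraulic gradient i = (293.77 − 286.72) / 470 = 7.05 / 470 = 0.01500
v = L / t = 994 / 95.4 = 10.42 m/d
K = v · n / i = 10.42 × 0.07 / 0.01500 = 48.6 m/d

48.6 m/d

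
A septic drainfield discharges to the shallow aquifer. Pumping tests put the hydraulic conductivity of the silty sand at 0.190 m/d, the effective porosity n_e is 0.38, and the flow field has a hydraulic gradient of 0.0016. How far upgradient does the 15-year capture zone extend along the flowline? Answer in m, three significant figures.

Specific discharge q = 0.190 × 0.0016 = 3.040e-4 m/d
v = Ki/n = 0.190·0.0016/0.38 = 8.000e-4 m/d
T = 15 yr × 365 = 5475 d
L = v × T = 8.000e-4 × 5475 = 4.380 m

4.38 m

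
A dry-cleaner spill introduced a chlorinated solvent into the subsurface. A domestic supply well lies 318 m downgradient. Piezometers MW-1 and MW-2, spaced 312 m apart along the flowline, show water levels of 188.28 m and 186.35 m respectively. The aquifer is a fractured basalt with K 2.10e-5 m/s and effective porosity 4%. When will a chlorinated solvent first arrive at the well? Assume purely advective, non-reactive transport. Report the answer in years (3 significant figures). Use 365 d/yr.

3.10 years

Hydraulic gradient i = (188.28 − 186.35) / 312 = 1.93 / 312 = 0.006186
K = 2.10e-5 m/s × 86400 s/d = 1.814 m/d
Darcy flux q = K·i = 1.814 × 0.006186 = 0.01122 m/d
v_s = q/n_e = 0.01122/0.04 = 0.2806 m/d
t = L / v = 318 / 0.2806 = 1133 d
   = 1133 / 365 = 3.10 yr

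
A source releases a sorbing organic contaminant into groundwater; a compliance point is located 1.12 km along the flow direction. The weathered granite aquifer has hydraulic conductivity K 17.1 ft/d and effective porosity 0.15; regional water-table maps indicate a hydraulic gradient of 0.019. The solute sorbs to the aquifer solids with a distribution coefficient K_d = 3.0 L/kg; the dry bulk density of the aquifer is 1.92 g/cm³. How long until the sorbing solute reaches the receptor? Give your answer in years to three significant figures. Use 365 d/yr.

K = 17.1 ft/d × 0.3048 = 5.212 m/d
Specific discharge q = 5.212 × 0.019 = 0.09903 m/d
Average linear velocity = 0.09903 / 0.15 = 0.6602 m/d
Retardation R = 1 + ρ_b·K_d/n = 1 + 1.92×3.0/0.15 = 39.40
Contaminant velocity v_c = v/R = 0.6602/39.40 = 0.01676 m/d
L = 1.12 km = 1120 m
t = L/v_c = 1120/0.01676 = 66840 d
   = 66840/365 = 183 yr

183 years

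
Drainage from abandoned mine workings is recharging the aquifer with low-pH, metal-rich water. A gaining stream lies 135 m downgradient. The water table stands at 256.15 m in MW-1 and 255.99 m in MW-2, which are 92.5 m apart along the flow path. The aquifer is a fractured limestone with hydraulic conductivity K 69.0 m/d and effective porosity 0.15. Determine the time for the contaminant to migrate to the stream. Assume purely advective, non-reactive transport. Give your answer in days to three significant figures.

Hydraulic gradient i = (256.15 − 255.99) / 92.5 = 0.16 / 92.5 = 0.001730
Specific discharge q = 69.0 × 0.001730 = 0.1194 m/d
Seepage velocity v = q / n = 0.1194 / 0.15 = 0.7957 m/d
t = L / v = 135 / 0.7957 = 169.7 d

170 days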